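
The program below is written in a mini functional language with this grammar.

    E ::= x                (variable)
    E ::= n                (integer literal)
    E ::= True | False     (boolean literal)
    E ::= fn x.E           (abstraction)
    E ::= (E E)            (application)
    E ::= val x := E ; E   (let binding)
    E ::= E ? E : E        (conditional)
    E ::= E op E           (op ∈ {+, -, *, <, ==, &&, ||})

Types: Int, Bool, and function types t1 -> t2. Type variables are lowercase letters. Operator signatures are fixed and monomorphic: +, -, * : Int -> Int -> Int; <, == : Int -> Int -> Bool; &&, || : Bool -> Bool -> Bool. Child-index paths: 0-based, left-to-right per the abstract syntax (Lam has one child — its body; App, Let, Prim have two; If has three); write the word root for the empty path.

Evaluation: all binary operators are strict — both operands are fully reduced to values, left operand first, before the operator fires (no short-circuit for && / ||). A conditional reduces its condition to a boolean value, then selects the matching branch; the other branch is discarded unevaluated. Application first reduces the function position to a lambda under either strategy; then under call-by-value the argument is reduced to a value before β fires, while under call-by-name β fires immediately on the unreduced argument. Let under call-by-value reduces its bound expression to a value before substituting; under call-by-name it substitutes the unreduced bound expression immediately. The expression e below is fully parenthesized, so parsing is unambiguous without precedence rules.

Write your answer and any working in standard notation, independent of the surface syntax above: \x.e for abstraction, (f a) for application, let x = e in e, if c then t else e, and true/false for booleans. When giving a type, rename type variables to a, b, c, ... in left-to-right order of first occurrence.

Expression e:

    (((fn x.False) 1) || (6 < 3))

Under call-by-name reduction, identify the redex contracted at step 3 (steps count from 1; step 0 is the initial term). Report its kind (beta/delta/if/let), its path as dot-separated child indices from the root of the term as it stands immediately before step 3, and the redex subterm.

Answer: delta at root : (false || false)

Derivation:
step 0: (((\x.false) 1) || (6 < 3))
step 1: [beta@0] (false || (6 < 3))
step 2: [delta@1] (false || false)
step 3: [delta@root] false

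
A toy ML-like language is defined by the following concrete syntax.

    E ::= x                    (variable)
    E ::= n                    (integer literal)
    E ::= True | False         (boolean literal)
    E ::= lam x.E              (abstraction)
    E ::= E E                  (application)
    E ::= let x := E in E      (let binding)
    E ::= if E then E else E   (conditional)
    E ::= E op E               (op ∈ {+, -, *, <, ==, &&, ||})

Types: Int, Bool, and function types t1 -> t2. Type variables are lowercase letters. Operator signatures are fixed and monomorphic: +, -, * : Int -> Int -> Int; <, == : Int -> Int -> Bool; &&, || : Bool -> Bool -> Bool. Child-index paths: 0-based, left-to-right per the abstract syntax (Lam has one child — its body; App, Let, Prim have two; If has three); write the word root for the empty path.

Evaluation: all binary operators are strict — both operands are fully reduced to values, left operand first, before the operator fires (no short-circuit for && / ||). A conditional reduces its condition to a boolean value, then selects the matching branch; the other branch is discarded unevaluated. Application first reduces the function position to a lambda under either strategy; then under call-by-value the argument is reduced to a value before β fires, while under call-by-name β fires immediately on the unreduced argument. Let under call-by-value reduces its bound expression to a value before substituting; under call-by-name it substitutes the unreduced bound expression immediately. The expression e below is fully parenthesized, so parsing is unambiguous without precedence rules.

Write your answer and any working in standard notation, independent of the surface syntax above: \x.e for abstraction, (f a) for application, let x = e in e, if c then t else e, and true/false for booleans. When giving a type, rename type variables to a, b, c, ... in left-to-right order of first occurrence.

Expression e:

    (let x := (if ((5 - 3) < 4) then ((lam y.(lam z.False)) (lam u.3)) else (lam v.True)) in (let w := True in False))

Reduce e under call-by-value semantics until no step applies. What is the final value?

Answer: false

Derivation:
step 0: (let x = (if ((5 - 3) < 4) then ((\y.(\z.false)) (\u.3)) else (\v.true)) in (let w = true in false))
step 1: [delta@0.0.0] (let x = (if (2 < 4) then ((\y.(\z.false)) (\u.3)) else (\v.true)) in (let w = true in false))
step 2: [delta@0.0] (let x = (if true then ((\y.(\z.false)) (\u.3)) else (\v.true)) in (let w = true in false))
step 3: [if@0] (let x = ((\y.(\z.false)) (\u.3)) in (let w = true in false))
step 4: [beta@0] (let x = (\z.false) in (let w = true in false))
step 5: [let@root] (let w = true in false)
step 6: [let@root] false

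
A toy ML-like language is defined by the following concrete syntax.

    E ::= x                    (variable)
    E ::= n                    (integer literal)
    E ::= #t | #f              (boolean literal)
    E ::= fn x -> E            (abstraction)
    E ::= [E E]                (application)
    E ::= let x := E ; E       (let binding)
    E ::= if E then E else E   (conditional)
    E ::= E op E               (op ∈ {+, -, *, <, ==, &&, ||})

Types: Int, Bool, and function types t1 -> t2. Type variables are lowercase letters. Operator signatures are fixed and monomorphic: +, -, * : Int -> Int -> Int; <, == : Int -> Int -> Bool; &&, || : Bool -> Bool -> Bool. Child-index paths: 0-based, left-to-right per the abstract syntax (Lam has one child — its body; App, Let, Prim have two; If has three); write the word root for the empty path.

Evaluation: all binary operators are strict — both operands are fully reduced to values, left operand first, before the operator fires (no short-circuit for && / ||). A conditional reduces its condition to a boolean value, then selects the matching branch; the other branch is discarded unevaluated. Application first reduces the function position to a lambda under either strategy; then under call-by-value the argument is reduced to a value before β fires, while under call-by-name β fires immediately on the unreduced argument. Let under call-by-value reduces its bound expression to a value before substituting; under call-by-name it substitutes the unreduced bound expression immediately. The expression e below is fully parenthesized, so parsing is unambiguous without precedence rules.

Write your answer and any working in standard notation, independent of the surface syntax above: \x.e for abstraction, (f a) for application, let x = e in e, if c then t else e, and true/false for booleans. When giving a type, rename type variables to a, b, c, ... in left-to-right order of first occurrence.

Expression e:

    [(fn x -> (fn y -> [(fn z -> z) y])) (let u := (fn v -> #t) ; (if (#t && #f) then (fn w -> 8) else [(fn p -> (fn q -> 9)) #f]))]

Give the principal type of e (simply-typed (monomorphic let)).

Answer: a -> a

Working:
z : c
\z._ : c -> c
y : b
  unify c -> c ~ b -> d
  unify c ~ b
  unify b ~ d
_ _ : d
\y._ : d -> d
\x._ : a -> d -> d
\v._ : e -> Bool
let u : e -> Bool
  unify Bool ~ Bool
  unify Bool ~ Bool
  unify Bool ~ Bool
\w._ : f -> Int
\q._ : h -> Int
\p._ : g -> h -> Int
  unify g -> h -> Int ~ Bool -> i
  unify g ~ Bool
  unify h -> Int ~ i
_ _ : h -> Int
  unify f -> Int ~ h -> Int
  unify f ~ h
  unify Int ~ Int
  unify a -> d -> d ~ (h -> Int) -> j
  unify a ~ h -> Int
  unify d -> d ~ j
_ _ : d -> d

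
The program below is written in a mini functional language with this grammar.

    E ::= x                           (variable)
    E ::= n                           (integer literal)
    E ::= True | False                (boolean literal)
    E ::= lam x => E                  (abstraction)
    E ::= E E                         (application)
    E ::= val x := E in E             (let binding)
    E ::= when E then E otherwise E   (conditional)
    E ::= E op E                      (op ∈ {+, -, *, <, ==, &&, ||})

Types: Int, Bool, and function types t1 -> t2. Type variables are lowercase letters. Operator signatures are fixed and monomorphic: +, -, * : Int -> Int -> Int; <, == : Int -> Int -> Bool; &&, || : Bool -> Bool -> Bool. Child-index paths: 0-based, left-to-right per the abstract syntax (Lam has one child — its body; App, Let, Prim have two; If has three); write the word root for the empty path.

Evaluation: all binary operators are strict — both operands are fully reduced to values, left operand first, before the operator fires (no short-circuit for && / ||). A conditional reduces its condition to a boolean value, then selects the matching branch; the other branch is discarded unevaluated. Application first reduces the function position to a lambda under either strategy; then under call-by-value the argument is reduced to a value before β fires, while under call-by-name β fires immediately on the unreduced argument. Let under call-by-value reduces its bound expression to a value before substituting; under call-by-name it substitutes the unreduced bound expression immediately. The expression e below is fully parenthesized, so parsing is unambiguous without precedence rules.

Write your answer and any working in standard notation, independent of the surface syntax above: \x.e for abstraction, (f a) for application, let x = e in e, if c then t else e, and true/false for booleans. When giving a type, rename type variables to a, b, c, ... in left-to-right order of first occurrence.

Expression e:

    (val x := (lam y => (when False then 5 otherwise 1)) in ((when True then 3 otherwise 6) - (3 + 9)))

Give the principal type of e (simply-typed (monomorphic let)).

Answer: Int

Trace:
  unify Bool ~ Bool
  unify Int ~ Int
\y._ : a -> Int
let x : a -> Int
  unify Bool ~ Bool
  unify Int ~ Int
  unify Int ~ Int
  unify Int ~ Int
  unify Int ~ Int
  unify Int ~ Int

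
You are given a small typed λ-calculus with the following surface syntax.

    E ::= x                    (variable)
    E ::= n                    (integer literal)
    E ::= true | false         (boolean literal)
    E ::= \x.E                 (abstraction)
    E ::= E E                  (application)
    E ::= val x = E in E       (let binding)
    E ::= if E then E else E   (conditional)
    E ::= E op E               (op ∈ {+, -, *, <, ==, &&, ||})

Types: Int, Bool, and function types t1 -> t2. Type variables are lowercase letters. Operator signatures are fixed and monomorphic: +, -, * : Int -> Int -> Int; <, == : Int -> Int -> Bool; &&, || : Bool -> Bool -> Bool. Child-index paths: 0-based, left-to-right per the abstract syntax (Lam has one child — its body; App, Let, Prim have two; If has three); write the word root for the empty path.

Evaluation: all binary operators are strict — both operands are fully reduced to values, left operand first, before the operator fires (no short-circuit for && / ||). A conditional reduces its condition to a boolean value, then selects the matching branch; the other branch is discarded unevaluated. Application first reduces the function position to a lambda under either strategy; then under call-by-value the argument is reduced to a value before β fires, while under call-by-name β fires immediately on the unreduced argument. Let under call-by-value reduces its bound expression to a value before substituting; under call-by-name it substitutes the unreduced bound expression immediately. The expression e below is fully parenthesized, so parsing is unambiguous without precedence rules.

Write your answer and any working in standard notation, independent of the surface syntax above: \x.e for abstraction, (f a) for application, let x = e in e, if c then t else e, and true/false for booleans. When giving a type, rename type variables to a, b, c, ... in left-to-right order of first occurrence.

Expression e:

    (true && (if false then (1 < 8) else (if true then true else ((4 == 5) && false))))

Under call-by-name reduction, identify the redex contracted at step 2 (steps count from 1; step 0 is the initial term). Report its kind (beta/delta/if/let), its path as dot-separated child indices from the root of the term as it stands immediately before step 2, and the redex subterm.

Working:
step 0: (true && (if false then (1 < 8) else (if true then true else ((4 == 5) && false))))
step 1: [if@1] (true && (if true then true else ((4 == 5) && false)))
step 2: [if@1] (true && true)

Answer: if at 1 : (if true then true else ((4 == 5) && false))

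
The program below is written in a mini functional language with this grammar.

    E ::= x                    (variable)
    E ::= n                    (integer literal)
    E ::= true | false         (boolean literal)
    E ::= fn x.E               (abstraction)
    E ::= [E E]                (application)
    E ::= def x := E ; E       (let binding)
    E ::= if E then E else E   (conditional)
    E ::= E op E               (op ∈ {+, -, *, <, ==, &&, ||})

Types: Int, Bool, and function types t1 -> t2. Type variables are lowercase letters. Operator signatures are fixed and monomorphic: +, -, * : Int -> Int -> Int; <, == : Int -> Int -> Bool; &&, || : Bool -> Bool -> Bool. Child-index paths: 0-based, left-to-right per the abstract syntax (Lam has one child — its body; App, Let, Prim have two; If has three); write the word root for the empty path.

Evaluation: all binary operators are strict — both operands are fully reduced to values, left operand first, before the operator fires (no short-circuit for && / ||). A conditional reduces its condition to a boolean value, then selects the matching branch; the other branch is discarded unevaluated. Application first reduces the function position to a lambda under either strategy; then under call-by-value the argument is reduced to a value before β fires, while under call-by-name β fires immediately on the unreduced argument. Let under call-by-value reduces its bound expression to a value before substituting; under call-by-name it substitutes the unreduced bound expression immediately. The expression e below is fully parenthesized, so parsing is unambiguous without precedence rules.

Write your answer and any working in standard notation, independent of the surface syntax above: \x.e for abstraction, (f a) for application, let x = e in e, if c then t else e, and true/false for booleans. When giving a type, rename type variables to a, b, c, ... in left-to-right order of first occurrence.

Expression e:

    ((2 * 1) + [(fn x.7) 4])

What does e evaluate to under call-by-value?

Derivation:
step 0: ((2 * 1) + ((\x.7) 4))
step 1: [delta@0] (2 + ((\x.7) 4))
step 2: [beta@1] (2 + 7)
step 3: [delta@root] 9

Answer: 9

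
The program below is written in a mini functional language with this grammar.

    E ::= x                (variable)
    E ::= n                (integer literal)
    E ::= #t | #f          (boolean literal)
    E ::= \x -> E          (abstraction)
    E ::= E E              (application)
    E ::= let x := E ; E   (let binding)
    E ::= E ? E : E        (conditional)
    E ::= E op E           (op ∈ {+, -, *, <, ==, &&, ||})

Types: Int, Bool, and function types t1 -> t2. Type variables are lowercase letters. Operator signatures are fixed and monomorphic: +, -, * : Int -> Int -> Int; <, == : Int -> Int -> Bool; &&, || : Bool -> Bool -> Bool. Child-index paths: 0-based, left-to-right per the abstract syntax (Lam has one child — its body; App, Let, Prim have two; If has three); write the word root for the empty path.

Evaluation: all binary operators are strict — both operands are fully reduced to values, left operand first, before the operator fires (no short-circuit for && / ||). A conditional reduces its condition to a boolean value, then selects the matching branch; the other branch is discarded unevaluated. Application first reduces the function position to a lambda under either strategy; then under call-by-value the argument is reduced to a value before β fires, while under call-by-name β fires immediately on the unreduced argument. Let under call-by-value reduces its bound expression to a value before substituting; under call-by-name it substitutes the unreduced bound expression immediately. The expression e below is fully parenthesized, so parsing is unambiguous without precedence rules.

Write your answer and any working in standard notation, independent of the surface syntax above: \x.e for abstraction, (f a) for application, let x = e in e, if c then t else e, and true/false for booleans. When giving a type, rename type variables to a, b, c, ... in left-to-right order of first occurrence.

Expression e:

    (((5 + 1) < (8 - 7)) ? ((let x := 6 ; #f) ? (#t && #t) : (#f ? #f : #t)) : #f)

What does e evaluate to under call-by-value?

Answer: false

Trace:
step 0: (if ((5 + 1) < (8 - 7)) then (if (let x = 6 in false) then (true && true) else (if false then false else true)) else false)
step 1: [delta@0.0] (if (6 < (8 - 7)) then (if (let x = 6 in false) then (true && true) else (if false then false else true)) else false)
step 2: [delta@0.1] (if (6 < 1) then (if (let x = 6 in false) then (true && true) else (if false then false else true)) else false)
step 3: [delta@0] (if false then (if (let x = 6 in false) then (true && true) else (if false then false else true)) else false)
step 4: [if@root] false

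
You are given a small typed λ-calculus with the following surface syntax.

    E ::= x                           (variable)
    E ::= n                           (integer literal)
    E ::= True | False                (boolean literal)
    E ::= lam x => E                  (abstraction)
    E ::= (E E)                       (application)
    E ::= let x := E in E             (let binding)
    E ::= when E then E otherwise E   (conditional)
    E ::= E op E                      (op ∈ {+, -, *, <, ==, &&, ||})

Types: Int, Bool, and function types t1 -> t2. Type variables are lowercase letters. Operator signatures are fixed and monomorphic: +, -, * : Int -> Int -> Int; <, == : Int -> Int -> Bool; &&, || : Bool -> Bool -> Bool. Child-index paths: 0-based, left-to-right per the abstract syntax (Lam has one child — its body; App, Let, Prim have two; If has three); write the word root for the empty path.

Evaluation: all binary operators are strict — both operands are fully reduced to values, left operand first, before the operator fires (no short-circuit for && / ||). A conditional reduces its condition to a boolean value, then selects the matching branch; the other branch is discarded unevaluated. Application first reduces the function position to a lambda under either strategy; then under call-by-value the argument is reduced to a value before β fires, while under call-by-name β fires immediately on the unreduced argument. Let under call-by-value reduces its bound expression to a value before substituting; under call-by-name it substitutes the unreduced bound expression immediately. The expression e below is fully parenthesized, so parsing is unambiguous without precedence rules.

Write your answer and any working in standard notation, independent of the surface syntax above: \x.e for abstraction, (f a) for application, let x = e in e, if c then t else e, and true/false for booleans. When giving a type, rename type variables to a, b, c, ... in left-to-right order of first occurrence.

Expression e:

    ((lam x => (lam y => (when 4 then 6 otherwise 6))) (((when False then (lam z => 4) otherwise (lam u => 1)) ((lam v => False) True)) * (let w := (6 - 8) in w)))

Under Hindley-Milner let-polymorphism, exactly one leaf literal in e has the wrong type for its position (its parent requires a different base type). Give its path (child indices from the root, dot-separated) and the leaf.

Derivation:
  unify Int ~ Bool
  FAIL: mismatch Int ~ Bool

Answer: 0.0.0.0 : 4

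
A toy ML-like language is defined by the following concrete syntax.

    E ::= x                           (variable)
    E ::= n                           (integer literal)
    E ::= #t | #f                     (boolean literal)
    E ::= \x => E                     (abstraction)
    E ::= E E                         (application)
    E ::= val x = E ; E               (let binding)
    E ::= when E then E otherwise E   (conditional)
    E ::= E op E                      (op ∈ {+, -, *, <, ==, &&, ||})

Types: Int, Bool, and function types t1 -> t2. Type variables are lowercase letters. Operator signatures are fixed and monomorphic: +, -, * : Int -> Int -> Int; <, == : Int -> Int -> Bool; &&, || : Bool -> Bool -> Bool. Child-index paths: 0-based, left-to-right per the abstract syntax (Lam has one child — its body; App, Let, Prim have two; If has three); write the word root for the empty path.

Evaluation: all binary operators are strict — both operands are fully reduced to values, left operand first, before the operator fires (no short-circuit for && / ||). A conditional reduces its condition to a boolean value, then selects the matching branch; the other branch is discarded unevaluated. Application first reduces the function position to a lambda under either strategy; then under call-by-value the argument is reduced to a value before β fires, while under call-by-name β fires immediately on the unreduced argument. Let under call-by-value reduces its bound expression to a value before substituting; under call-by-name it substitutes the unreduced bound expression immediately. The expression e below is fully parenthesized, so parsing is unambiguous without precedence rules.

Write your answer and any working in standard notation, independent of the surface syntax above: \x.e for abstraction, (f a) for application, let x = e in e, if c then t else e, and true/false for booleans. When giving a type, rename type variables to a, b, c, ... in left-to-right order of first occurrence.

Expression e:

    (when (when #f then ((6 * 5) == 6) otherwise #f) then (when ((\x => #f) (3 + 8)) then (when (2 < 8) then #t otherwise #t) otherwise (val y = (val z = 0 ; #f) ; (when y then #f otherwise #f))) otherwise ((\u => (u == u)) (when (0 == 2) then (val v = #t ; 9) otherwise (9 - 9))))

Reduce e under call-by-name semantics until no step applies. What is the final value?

Working:
step 0: (if (if false then ((6 * 5) == 6) else false) then (if ((\x.false) (3 + 8)) then (if (2 < 8) then true else true) else (let y = (let z = 0 in false) in (if y then false else false))) else ((\u.(u == u)) (if (0 == 2) then (let v = true in 9) else (9 - 9))))
step 1: [if@0] (if false then (if ((\x.false) (3 + 8)) then (if (2 < 8) then true else true) else (let y = (let z = 0 in false) in (if y then false else false))) else ((\u.(u == u)) (if (0 == 2) then (let v = true in 9) else (9 - 9))))
step 2: [if@root] ((\u.(u == u)) (if (0 == 2) then (let v = true in 9) else (9 - 9)))
step 3: [beta@root] ((if (0 == 2) then (let v = true in 9) else (9 - 9)) == (if (0 == 2) then (let v = true in 9) else (9 - 9)))
step 4: [delta@0.0] ((if false then (let v = true in 9) else (9 - 9)) == (if (0 == 2) then (let v = true in 9) else (9 - 9)))
step 5: [if@0] ((9 - 9) == (if (0 == 2) then (let v = true in 9) else (9 - 9)))
step 6: [delta@0] (0 == (if (0 == 2) then (let v = true in 9) else (9 - 9)))
step 7: [delta@1.0] (0 == (if false then (let v = true in 9) else (9 - 9)))
step 8: [if@1] (0 == (9 - 9))
step 9: [delta@1] (0 == 0)
step 10: [delta@root] true

Answer: true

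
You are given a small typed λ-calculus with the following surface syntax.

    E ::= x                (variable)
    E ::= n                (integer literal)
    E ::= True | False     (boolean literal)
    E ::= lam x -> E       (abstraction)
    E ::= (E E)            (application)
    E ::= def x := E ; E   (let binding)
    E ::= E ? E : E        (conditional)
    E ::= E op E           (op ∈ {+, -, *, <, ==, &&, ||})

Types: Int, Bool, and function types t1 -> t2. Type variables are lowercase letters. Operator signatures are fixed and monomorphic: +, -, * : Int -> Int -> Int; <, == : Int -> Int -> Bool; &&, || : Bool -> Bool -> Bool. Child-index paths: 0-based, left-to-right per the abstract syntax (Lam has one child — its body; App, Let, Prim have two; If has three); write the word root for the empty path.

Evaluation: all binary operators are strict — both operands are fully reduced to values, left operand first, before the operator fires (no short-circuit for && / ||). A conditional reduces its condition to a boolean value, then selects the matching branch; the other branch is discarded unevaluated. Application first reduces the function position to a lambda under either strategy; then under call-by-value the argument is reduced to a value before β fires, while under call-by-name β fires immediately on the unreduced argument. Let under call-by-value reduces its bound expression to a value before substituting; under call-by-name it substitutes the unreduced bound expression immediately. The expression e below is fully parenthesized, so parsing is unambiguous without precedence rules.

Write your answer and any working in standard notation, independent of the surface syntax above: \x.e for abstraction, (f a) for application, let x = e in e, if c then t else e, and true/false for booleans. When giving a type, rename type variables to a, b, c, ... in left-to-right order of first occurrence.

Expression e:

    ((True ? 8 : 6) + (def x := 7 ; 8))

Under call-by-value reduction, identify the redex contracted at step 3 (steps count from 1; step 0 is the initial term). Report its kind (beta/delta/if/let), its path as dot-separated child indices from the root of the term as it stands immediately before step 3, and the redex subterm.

Working:
step 0: ((if true then 8 else 6) + (let x = 7 in 8))
step 1: [if@0] (8 + (let x = 7 in 8))
step 2: [let@1] (8 + 8)
step 3: [delta@root] 16

Answer: delta at root : (8 + 8)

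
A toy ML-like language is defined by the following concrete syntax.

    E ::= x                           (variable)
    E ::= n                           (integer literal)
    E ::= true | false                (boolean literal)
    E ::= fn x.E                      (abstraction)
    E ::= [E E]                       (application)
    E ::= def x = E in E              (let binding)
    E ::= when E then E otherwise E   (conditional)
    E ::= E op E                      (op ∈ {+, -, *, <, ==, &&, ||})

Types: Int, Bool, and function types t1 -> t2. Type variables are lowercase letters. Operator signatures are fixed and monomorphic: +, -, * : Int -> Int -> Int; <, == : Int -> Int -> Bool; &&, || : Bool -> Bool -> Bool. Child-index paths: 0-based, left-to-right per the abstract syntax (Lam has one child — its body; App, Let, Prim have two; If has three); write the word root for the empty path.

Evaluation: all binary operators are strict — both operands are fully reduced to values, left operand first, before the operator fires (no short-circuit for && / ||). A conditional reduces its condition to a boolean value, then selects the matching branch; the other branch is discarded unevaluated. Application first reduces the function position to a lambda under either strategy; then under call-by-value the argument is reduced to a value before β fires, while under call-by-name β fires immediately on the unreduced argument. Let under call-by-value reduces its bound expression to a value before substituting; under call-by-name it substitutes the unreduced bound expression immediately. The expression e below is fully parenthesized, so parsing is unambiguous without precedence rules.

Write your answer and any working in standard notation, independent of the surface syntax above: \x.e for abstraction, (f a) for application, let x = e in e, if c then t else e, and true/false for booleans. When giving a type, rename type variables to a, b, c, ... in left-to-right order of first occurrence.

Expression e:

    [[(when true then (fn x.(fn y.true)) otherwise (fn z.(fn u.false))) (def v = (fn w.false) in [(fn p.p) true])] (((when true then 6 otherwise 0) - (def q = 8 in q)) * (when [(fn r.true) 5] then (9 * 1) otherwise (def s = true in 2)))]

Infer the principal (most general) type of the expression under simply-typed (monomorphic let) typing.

Working:
  unify Bool ~ Bool
\y._ : b -> Bool
\x._ : a -> b -> Bool
\u._ : d -> Bool
\z._ : c -> d -> Bool
  unify a -> b -> Bool ~ c -> d -> Bool
  unify a ~ c
  unify b -> Bool ~ d -> Bool
  unify b ~ d
  unify Bool ~ Bool
\w._ : e -> Bool
let v : e -> Bool
p : f
\p._ : f -> f
  unify f -> f ~ Bool -> g
  unify f ~ Bool
  unify Bool ~ g
_ _ : Bool
  unify c -> d -> Bool ~ Bool -> h
  unify c ~ Bool
  unify d -> Bool ~ h
_ _ : d -> Bool
  unify Bool ~ Bool
  unify Int ~ Int
  unify Int ~ Int
let q : Int
q : Int
  unify Int ~ Int
  unify Int ~ Int
\r._ : i -> Bool
  unify i -> Bool ~ Int -> j
  unify i ~ Int
  unify Bool ~ j
_ _ : Bool
  unify Bool ~ Bool
  unify Int ~ Int
  unify Int ~ Int
let s : Bool
  unify Int ~ Int
  unify Int ~ Int
  unify d -> Bool ~ Int -> k
  unify d ~ Int
  unify Bool ~ k
_ _ : Bool

Answer: Bool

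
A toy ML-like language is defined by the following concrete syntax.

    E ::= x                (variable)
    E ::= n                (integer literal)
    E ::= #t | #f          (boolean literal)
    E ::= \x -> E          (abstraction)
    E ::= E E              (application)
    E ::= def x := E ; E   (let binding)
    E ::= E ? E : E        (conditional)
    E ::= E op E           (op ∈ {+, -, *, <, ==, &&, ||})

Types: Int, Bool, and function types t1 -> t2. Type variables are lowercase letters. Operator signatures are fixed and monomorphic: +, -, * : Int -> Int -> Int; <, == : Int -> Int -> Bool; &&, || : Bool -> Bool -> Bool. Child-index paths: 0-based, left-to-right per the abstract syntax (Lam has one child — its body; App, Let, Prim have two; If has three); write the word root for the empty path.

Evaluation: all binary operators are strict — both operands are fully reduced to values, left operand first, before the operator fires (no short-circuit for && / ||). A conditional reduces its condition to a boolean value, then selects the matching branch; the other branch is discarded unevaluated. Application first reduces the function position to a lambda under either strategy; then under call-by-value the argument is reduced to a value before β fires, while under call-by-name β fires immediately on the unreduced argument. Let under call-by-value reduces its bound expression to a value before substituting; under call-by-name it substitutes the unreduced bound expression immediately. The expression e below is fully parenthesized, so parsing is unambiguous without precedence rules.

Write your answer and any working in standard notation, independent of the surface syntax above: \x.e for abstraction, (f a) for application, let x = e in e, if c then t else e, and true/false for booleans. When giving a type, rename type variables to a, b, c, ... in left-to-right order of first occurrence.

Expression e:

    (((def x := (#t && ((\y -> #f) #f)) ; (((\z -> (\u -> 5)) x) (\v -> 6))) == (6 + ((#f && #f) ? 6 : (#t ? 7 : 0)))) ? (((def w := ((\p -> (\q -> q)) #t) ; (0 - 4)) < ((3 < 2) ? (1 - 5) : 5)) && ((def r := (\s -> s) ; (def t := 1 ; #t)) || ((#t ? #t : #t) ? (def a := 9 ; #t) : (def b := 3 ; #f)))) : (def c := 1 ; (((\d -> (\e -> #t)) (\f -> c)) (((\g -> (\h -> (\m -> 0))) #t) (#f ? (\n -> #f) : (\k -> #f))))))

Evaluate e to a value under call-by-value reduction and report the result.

Answer: true

Trace:
step 0: (if ((let x = (true && ((\y.false) false)) in (((\z.(\u.5)) x) (\v.6))) == (6 + (if (false && false) then 6 else (if true then 7 else 0)))) then (((let w = ((\p.(\q.q)) true) in (0 - 4)) < (if (3 < 2) then (1 - 5) else 5)) && ((let r = (\s.s) in (let t = 1 in true)) || (if (if true then true else true) then (let a = 9 in true) else (let b = 3 in false)))) else (let c = 1 in (((\d.(\e.true)) (\f.c)) (((\g.(\h.(\m.0))) true) (if false then (\n.false) else (\k.false))))))
step 1: [beta@0.0.0.1] (if ((let x = (true && false) in (((\z.(\u.5)) x) (\v.6))) == (6 + (if (false && false) then 6 else (if true then 7 else 0)))) then (((let w = ((\p.(\q.q)) true) in (0 - 4)) < (if (3 < 2) then (1 - 5) else 5)) && ((let r = (\s.s) in (let t = 1 in true)) || (if (if true then true else true) then (let a = 9 in true) else (let b = 3 in false)))) else (let c = 1 in (((\d.(\e.true)) (\f.c)) (((\g.(\h.(\m.0))) true) (if false then (\n.false) else (\k.false))))))
step 2: [delta@0.0.0] (if ((let x = false in (((\z.(\u.5)) x) (\v.6))) == (6 + (if (false && false) then 6 else (if true then 7 else 0)))) then (((let w = ((\p.(\q.q)) true) in (0 - 4)) < (if (3 < 2) then (1 - 5) else 5)) && ((let r = (\s.s) in (let t = 1 in true)) || (if (if true then true else true) then (let a = 9 in true) else (let b = 3 in false)))) else (let c = 1 in (((\d.(\e.true)) (\f.c)) (((\g.(\h.(\m.0))) true) (if false then (\n.false) else (\k.false))))))
step 3: [let@0.0] (if ((((\z.(\u.5)) false) (\v.6)) == (6 + (if (false && false) then 6 else (if true then 7 else 0)))) then (((let w = ((\p.(\q.q)) true) in (0 - 4)) < (if (3 < 2) then (1 - 5) else 5)) && ((let r = (\s.s) in (let t = 1 in true)) || (if (if true then true else true) then (let a = 9 in true) else (let b = 3 in false)))) else (let c = 1 in (((\d.(\e.true)) (\f.c)) (((\g.(\h.(\m.0))) true) (if false then (\n.false) else (\k.false))))))
step 4: [beta@0.0.0] (if (((\u.5) (\v.6)) == (6 + (if (false && false) then 6 else (if true then 7 else 0)))) then (((let w = ((\p.(\q.q)) true) in (0 - 4)) < (if (3 < 2) then (1 - 5) else 5)) && ((let r = (\s.s) in (let t = 1 in true)) || (if (if true then true else true) then (let a = 9 in true) else (let b = 3 in false)))) else (let c = 1 in (((\d.(\e.true)) (\f.c)) (((\g.(\h.(\m.0))) true) (if false then (\n.false) else (\k.false))))))
step 5: [beta@0.0] (if (5 == (6 + (if (false && false) then 6 else (if true then 7 else 0)))) then (((let w = ((\p.(\q.q)) true) in (0 - 4)) < (if (3 < 2) then (1 - 5) else 5)) && ((let r = (\s.s) in (let t = 1 in true)) || (if (if true then true else true) then (let a = 9 in true) else (let b = 3 in false)))) else (let c = 1 in (((\d.(\e.true)) (\f.c)) (((\g.(\h.(\m.0))) true) (if false then (\n.false) else (\k.false))))))
step 6: [delta@0.1.1.0] (if (5 == (6 + (if false then 6 else (if true then 7 else 0)))) then (((let w = ((\p.(\q.q)) true) in (0 - 4)) < (if (3 < 2) then (1 - 5) else 5)) && ((let r = (\s.s) in (let t = 1 in true)) || (if (if true then true else true) then (let a = 9 in true) else (let b = 3 in false)))) else (let c = 1 in (((\d.(\e.true)) (\f.c)) (((\g.(\h.(\m.0))) true) (if false then (\n.false) else (\k.false))))))
step 7: [if@0.1.1] (if (5 == (6 + (if true then 7 else 0))) then (((let w = ((\p.(\q.q)) true) in (0 - 4)) < (if (3 < 2) then (1 - 5) else 5)) && ((let r = (\s.s) in (let t = 1 in true)) || (if (if true then true else true) then (let a = 9 in true) else (let b = 3 in false)))) else (let c = 1 in (((\d.(\e.true)) (\f.c)) (((\g.(\h.(\m.0))) true) (if false then (\n.false) else (\k.false))))))
step 8: [if@0.1.1] (if (5 == (6 + 7)) then (((let w = ((\p.(\q.q)) true) in (0 - 4)) < (if (3 < 2) then (1 - 5) else 5)) && ((let r = (\s.s) in (let t = 1 in true)) || (if (if true then true else true) then (let a = 9 in true) else (let b = 3 in false)))) else (let c = 1 in (((\d.(\e.true)) (\f.c)) (((\g.(\h.(\m.0))) true) (if false then (\n.false) else (\k.false))))))
step 9: [delta@0.1] (if (5 == 13) then (((let w = ((\p.(\q.q)) true) in (0 - 4)) < (if (3 < 2) then (1 - 5) else 5)) && ((let r = (\s.s) in (let t = 1 in true)) || (if (if true then true else true) then (let a = 9 in true) else (let b = 3 in false)))) else (let c = 1 in (((\d.(\e.true)) (\f.c)) (((\g.(\h.(\m.0))) true) (if false then (\n.false) else (\k.false))))))
step 10: [delta@0] (if false then (((let w = ((\p.(\q.q)) true) in (0 - 4)) < (if (3 < 2) then (1 - 5) else 5)) && ((let r = (\s.s) in (let t = 1 in true)) || (if (if true then true else true) then (let a = 9 in true) else (let b = 3 in false)))) else (let c = 1 in (((\d.(\e.true)) (\f.c)) (((\g.(\h.(\m.0))) true) (if false then (\n.false) else (\k.false))))))
step 11: [if@root] (let c = 1 in (((\d.(\e.true)) (\f.c)) (((\g.(\h.(\m.0))) true) (if false then (\n.false) else (\k.false)))))
step 12: [let@root] (((\d.(\e.true)) (\f.1)) (((\g.(\h.(\m.0))) true) (if false then (\n.false) else (\k.false))))
step 13: [beta@0] ((\e.true) (((\g.(\h.(\m.0))) true) (if false then (\n.false) else (\k.false))))
step 14: [beta@1.0] ((\e.true) ((\h.(\m.0)) (if false then (\n.false) else (\k.false))))
step 15: [if@1.1] ((\e.true) ((\h.(\m.0)) (\k.false)))
step 16: [beta@1] ((\e.true) (\m.0))
step 17: [beta@root] true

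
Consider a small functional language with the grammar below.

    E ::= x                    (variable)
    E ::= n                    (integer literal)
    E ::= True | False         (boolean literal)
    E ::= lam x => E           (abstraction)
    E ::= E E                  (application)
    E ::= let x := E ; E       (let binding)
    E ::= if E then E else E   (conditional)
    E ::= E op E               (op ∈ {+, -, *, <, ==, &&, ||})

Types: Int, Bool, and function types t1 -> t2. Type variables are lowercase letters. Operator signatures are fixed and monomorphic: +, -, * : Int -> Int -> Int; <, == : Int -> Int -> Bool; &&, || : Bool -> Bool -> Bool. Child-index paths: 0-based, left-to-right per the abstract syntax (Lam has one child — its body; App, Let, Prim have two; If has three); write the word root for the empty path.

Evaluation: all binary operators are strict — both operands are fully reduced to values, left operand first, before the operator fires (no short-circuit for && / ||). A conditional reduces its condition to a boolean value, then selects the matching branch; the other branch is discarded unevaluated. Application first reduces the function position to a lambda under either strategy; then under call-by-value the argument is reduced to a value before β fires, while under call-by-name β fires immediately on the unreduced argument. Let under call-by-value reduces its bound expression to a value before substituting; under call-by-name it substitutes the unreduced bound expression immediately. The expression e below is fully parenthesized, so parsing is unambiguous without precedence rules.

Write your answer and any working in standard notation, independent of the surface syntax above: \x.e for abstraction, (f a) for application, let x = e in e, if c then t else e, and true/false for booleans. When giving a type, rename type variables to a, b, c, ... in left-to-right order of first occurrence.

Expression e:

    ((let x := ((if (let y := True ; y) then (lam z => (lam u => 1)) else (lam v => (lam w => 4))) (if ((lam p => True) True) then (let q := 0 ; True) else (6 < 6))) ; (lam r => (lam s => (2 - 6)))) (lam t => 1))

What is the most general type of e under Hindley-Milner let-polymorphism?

Derivation:
let y : Bool
y : Bool
  unify Bool ~ Bool
\u._ : b -> Int
\z._ : a -> b -> Int
\w._ : d -> Int
\v._ : c -> d -> Int
  unify a -> b -> Int ~ c -> d -> Int
  unify a ~ c
  unify b -> Int ~ d -> Int
  unify b ~ d
  unify Int ~ Int
\p._ : e -> Bool
  unify e -> Bool ~ Bool -> f
  unify e ~ Bool
  unify Bool ~ f
_ _ : Bool
  unify Bool ~ Bool
let q : Int
  unify Int ~ Int
  unify Int ~ Int
  unify Bool ~ Bool
  unify c -> d -> Int ~ Bool -> g
  unify c ~ Bool
  unify d -> Int ~ g
_ _ : d -> Int
let x : forall. d -> Int
  unify Int ~ Int
  unify Int ~ Int
\s._ : i -> Int
\r._ : h -> i -> Int
\t._ : j -> Int
  unify h -> i -> Int ~ (j -> Int) -> k
  unify h ~ j -> Int
  unify i -> Int ~ k
_ _ : i -> Int

Answer: a -> Int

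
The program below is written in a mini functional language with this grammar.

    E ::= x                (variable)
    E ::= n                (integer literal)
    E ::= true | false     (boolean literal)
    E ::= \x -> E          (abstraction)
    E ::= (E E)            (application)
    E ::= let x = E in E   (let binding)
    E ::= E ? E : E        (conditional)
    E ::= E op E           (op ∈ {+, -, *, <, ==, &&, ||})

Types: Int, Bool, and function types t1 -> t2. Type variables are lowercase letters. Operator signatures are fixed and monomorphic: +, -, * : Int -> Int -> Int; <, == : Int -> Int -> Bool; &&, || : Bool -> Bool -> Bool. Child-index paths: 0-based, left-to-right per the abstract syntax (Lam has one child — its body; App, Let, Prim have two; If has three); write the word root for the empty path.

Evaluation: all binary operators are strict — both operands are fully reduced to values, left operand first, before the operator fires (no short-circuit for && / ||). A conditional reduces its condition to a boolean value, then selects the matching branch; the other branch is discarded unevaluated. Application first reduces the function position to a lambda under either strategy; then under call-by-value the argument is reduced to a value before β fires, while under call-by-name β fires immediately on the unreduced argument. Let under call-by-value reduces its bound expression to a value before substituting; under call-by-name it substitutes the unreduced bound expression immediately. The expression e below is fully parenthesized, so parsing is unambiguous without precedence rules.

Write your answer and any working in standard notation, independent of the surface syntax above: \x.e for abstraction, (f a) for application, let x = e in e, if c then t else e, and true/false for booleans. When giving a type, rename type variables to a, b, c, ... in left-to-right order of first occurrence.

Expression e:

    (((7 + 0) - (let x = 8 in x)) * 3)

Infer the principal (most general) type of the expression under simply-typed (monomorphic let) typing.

Answer: Int

Derivation:
  unify Int ~ Int
  unify Int ~ Int
  unify Int ~ Int
let x : Int
x : Int
  unify Int ~ Int
  unify Int ~ Int
  unify Int ~ Int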